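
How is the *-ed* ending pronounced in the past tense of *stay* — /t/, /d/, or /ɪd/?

/d/

The stem *stay* ends in a voiced sound other than /d/.
The -ed suffix is realized as /ɪd/ after /t, d/; as /t/ after other voiceless consonants; and as /d/ after other voiced sounds.
So -ed on *stay* is pronounced /d/.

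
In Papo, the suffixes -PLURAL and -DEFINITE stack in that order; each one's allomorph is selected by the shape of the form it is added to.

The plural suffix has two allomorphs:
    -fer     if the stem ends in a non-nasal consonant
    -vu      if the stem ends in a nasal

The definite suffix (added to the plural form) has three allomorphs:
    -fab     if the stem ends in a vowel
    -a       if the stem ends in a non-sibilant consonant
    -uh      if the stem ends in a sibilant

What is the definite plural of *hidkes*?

hidkesfera

The final consonant of *hidkes* is /s/, which is non-nasal, so the plural suffix is -fer, giving *hidkesfer*.
The plural form *hidkesfer*: final sound = /r/, a non-sibilant consonant → -a → *hidkesfera*.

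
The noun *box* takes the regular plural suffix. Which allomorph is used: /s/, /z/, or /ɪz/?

The stem *box* ends in a sibilant (/s, z, ʃ, ʒ, tʃ, dʒ/).
The plural suffix surfaces as /ɪz/ after sibilants, /s/ after other voiceless consonants, and /z/ after other voiced sounds.
So the plural -s on *box* is pronounced /ɪz/.

/ɪz/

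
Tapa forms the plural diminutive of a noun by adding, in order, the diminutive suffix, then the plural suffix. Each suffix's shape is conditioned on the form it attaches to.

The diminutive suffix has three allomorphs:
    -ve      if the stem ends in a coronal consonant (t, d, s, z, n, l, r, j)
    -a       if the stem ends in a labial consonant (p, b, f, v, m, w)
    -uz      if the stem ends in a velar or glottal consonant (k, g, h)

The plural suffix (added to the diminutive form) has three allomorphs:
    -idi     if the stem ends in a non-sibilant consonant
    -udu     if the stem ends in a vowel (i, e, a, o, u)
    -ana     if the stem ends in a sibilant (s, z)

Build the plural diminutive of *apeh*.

The final consonant of *apeh* is /h/, which is velar/glottal, so the diminutive suffix is -uz, giving *apehuz*.
The diminutive form *apehuz* — final sound /z/ (a sibilant) → -ana → *apehuzana*.

apehuzana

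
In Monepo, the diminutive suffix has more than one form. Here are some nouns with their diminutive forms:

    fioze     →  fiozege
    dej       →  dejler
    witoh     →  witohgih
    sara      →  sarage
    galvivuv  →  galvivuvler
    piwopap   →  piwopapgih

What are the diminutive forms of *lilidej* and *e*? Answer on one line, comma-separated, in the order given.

The alternation tracks the final sound of the stem — -gih when the stem ends in a voiceless consonant (*witoh*, *piwopap*); -ler when the stem ends in a voiced consonant (*dej*, *galvivuv*); -ge when the stem ends in a vowel (*fioze*, *sara*).
Since the final sound of *lilidej* is /j/ (a voiced consonant), it takes -ler, giving *lilidejler*.
*e*: final sound = /e/, a vowel → -ge → *ege*.

lilidejler, ege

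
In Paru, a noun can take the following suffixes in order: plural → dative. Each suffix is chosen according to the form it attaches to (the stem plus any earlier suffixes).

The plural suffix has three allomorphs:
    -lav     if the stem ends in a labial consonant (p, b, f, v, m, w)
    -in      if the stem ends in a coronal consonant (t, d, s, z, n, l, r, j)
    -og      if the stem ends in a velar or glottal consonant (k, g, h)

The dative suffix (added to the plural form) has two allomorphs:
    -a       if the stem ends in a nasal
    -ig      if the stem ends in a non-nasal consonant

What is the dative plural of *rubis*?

rubisina

*rubis*: final consonant = /s/, coronal → -in → *rubisin*.
The plural form *rubisin* — final consonant /n/ (a nasal) → -a → *rubisina*.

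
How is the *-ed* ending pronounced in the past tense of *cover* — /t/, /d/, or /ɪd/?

The stem *cover* ends in a voiced sound other than /d/.
The -ed suffix is realized as /ɪd/ after /t, d/; as /t/ after other voiceless consonants; and as /d/ after other voiced sounds.
So -ed on *cover* is pronounced /d/.

/d/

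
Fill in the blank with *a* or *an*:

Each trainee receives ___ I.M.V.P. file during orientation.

The indefinite article is chosen by the initial *sound* of the following word, not its spelling.
The initialism *I.M.V.P.* is read letter by letter; the first letter, I, is pronounced /aɪ/, which begins with a vowel sound.
So the article is *an*: Each trainee receives an I.M.V.P. file during orientation.

an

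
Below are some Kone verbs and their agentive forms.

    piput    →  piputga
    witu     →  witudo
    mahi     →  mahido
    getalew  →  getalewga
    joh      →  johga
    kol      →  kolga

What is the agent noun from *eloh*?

Looking at the final sound of each stem: -ga when the stem ends in a consonant (*piput*, *getalew*, *joh*, *kol*); -do when the stem ends in a vowel (*witu*, *mahi*).
Since the final sound of *eloh* is /h/ (a consonant), it takes -ga, giving *elohga*.

elohga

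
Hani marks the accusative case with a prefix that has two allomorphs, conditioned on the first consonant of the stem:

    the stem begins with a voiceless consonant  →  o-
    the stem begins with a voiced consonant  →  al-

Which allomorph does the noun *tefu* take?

o-

The first consonant of *tefu* is /t/, which is voiceless, so the prefix is o-.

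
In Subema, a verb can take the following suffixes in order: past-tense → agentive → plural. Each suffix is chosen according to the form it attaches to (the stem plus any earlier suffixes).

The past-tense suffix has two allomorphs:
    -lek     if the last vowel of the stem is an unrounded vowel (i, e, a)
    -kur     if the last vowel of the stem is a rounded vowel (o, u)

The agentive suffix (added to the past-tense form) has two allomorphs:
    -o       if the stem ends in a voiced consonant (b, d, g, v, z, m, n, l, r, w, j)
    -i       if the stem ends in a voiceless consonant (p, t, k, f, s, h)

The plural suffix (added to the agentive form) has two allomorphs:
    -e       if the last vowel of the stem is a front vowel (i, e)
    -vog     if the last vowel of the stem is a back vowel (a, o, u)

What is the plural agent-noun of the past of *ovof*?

ovofkurovog

The last vowel of *ovof* is /o/, which is a rounded vowel, so the past-tense suffix is -kur, giving *ovofkur*.
The past-tense form *ovofkur* — final consonant /r/ (voiced) → -o → *ovofkuro*.
Since the last vowel of the agentive form *ovofkuro* is /o/ (a back vowel), it takes -vog, giving *ovofkurovog*.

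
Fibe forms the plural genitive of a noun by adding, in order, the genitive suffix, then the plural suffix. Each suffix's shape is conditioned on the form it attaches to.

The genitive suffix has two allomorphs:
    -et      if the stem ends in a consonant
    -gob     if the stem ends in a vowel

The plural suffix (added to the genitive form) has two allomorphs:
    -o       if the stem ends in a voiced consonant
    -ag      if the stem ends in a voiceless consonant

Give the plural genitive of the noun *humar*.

*humar*: final sound = /r/, a consonant → -et → *humaret*.
The genitive form *humaret*: final consonant = /t/, voiceless → -ag → *humaretag*.

humaretag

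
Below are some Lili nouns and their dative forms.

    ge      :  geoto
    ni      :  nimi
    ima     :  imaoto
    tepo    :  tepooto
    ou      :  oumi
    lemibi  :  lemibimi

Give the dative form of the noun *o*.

The alternation tracks the last vowel of the stem — -mi when the last vowel of the stem is a high vowel (*ni*, *ou*, *lemibi*); -oto when the last vowel of the stem is a non-high vowel (*ge*, *ima*, *tepo*).
*o*: last vowel = /o/, a non-high vowel → -oto → *ooto*.

ooto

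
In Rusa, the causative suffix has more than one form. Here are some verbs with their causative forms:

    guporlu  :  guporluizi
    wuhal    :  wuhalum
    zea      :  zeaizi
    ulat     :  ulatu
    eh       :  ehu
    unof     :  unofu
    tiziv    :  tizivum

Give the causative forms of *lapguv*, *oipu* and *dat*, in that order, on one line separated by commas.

lapguvum, oipuizi, datu

The suffix is conditioned by the final sound: -u when the stem ends in a voiceless consonant (*ulat*, *eh*, *unof*); -um when the stem ends in a voiced consonant (*wuhal*, *tiziv*); -izi when the stem ends in a vowel (*guporlu*, *zea*).
Since the final sound of *lapguv* is /v/ (a voiced consonant), it takes -um, giving *lapguvum*.
*oipu* — final sound /u/ (a vowel) → -izi → *oipuizi*.
*dat* — final sound /t/ (a voiceless consonant) → -u → *datu*.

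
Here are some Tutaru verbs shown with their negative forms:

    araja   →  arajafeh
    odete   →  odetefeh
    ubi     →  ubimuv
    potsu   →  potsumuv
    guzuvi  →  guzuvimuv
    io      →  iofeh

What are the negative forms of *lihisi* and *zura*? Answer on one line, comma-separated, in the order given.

lihisimuv, zurafeh

Looking at the last vowel of each stem: -muv when the last vowel of the stem is a high vowel (*ubi*, *potsu*, *guzuvi*); -feh when the last vowel of the stem is a non-high vowel (*araja*, *odete*, *io*).
*lihisi* — last vowel /i/ (a high vowel) → -muv → *lihisimuv*.
*zura* — last vowel /a/ (a non-high vowel) → -feh → *zurafeh*.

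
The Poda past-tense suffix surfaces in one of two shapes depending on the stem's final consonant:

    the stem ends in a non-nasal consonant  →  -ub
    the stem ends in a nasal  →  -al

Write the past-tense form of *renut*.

The final consonant of *renut* is /t/, which is non-nasal, so the suffix is -ub, giving *renutub*.

renutub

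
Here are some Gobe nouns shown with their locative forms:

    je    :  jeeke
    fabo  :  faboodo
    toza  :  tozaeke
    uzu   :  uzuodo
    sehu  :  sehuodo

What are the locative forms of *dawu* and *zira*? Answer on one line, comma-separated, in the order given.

The suffix is conditioned by the last vowel: -odo when the last vowel of the stem is a rounded vowel (*fabo*, *uzu*, *sehu*); -eke when the last vowel of the stem is an unrounded vowel (*je*, *toza*).
Since the last vowel of *dawu* is /u/ (a rounded vowel), it takes -odo, giving *dawuodo*.
Since the last vowel of *zira* is /a/ (an unrounded vowel), it takes -eke, giving *ziraeke*.

dawuodo, ziraeke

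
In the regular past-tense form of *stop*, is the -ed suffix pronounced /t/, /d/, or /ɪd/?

The stem *stop* ends in a voiceless consonant other than /t/.
The -ed suffix is realized as /ɪd/ after /t, d/; as /t/ after other voiceless consonants; and as /d/ after other voiced sounds.
So -ed on *stop* is pronounced /t/.

/t/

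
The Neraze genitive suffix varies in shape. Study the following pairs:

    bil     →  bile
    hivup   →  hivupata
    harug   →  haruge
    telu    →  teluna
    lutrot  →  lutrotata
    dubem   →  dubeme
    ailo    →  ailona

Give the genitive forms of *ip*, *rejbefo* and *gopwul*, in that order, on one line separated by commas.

ipata, rejbefona, gopwule

The alternation tracks the final sound of the stem — -ata when the stem ends in a voiceless consonant (*hivup*, *lutrot*); -e when the stem ends in a voiced consonant (*bil*, *harug*, *dubem*); -na when the stem ends in a vowel (*telu*, *ailo*).
*ip* — final sound /p/ (a voiceless consonant) → -ata → *ipata*.
The final sound of *rejbefo* is /o/, which is a vowel, so the suffix is -na, giving *rejbefona*.
*gopwul* — final sound /l/ (a voiced consonant) → -e → *gopwule*.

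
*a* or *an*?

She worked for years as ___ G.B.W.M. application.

a

The indefinite article is chosen by the initial *sound* of the following word, not its spelling.
The initialism *G.B.W.M.* is read letter by letter; the first letter, G, is pronounced /dʒiː/, which begins with a consonant sound.
So the article is *a*: She worked for years as a G.B.W.M. application.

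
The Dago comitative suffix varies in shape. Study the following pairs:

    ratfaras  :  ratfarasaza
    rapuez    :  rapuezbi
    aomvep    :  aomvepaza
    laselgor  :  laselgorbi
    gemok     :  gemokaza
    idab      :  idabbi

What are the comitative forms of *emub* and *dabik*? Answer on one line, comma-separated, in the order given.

emubbi, dabikaza

Looking at the final consonant of each stem: -aza when the stem ends in a voiceless consonant (*ratfaras*, *aomvep*, *gemok*); -bi when the stem ends in a voiced consonant (*rapuez*, *laselgor*, *idab*).
The final consonant of *emub* is /b/, which is voiced, so the suffix is -bi, giving *emubbi*.
*dabik* — final consonant /k/ (voiceless) → -aza → *dabikaza*.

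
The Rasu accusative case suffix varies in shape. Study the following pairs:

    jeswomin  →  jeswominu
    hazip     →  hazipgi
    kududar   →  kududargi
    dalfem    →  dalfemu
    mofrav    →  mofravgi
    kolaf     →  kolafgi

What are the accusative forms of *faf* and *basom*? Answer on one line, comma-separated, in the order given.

fafgi, basomu

The pattern is nasality of the final consonant: -u when the stem ends in a nasal (*jeswomin*, *dalfem*); -gi when the stem ends in a non-nasal consonant (*hazip*, *kududar*, *mofrav*, *kolaf*).
The final consonant of *faf* is /f/, which is non-nasal, so the suffix is -gi, giving *fafgi*.
*basom* — final consonant /m/ (a nasal) → -u → *basomu*.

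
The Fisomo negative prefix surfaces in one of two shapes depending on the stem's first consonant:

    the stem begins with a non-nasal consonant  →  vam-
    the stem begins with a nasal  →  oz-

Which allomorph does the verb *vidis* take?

vam-

*vidis* — first consonant /v/ (non-nasal) → vam-.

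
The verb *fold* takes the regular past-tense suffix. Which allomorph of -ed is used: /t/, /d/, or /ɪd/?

/ɪd/

The stem *fold* ends in /t/ or /d/.
The -ed suffix is realized as /ɪd/ after /t, d/; as /t/ after other voiceless consonants; and as /d/ after other voiced sounds.
So -ed on *fold* is pronounced /ɪd/.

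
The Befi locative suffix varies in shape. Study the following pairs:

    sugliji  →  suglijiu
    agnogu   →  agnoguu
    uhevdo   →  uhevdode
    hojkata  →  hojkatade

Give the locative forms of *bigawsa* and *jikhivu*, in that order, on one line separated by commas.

bigawsade, jikhivuu

The alternation tracks the last vowel of the stem — -u when the last vowel of the stem is a high vowel (*sugliji*, *agnogu*); -de when the last vowel of the stem is a non-high vowel (*uhevdo*, *hojkata*).
Since the last vowel of *bigawsa* is /a/ (a non-high vowel), it takes -de, giving *bigawsade*.
*jikhivu*: last vowel = /u/, a high vowel → -u → *jikhivuu*.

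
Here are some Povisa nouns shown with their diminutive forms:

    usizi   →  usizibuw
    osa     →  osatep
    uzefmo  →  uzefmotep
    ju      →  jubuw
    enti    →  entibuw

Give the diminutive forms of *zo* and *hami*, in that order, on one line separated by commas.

Looking at the last vowel of each stem: -buw when the last vowel of the stem is a high vowel (*usizi*, *ju*, *enti*); -tep when the last vowel of the stem is a non-high vowel (*osa*, *uzefmo*).
*zo* — last vowel /o/ (a non-high vowel) → -tep → *zotep*.
The last vowel of *hami* is /i/, which is a high vowel, so the suffix is -buw, giving *hamibuw*.

zotep, hamibuw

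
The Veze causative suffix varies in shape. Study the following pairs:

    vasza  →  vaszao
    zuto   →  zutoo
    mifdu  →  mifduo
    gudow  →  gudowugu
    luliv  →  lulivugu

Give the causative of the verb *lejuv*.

lejuvugu

The suffix is conditioned by the final sound: -ugu when the stem ends in a consonant (*gudow*, *luliv*); -o when the stem ends in a vowel (*vasza*, *zuto*, *mifdu*).
*lejuv*: final sound = /v/, a consonant → -ugu → *lejuvugu*.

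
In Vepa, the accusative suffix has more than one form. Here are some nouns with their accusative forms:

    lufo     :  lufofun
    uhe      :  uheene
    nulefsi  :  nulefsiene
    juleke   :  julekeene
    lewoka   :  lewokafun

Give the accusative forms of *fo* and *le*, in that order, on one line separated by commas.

fofun, leene

The alternation tracks the last vowel of the stem — -ene when the last vowel of the stem is a front vowel (*uhe*, *nulefsi*, *juleke*); -fun when the last vowel of the stem is a back vowel (*lufo*, *lewoka*).
*fo*: last vowel = /o/, a back vowel → -fun → *fofun*.
Since the last vowel of *le* is /e/ (a front vowel), it takes -ene, giving *leene*.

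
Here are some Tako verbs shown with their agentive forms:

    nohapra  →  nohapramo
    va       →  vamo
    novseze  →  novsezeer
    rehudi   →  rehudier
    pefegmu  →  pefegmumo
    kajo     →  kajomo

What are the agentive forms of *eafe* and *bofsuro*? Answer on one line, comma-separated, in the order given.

eafeer, bofsuromo

The alternation tracks the last vowel of the stem — -er when the last vowel of the stem is a front vowel (*novseze*, *rehudi*); -mo when the last vowel of the stem is a back vowel (*nohapra*, *va*, *pefegmu*, *kajo*).
The last vowel of *eafe* is /e/, which is a front vowel, so the suffix is -er, giving *eafeer*.
The last vowel of *bofsuro* is /o/, which is a back vowel, so the suffix is -mo, giving *bofsuromo*.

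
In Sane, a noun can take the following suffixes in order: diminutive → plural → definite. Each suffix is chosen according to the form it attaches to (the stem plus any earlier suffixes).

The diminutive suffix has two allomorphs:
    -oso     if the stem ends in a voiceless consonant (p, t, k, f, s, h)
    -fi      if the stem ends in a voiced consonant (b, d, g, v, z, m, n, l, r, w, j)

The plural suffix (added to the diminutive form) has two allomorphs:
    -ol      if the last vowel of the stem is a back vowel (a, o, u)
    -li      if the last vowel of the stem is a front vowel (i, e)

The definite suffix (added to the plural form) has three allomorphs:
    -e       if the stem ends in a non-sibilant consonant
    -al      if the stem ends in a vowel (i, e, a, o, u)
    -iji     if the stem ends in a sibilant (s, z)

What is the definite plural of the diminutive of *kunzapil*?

kunzapilfilial

Since the final consonant of *kunzapil* is /l/ (voiced), it takes -fi, giving *kunzapilfi*.
The last vowel of the diminutive form *kunzapilfi* is /i/, which is a front vowel, so the plural suffix is -li, giving *kunzapilfili*.
Since the final sound of the plural form *kunzapilfili* is /i/ (a vowel), it takes -al, giving *kunzapilfilial*.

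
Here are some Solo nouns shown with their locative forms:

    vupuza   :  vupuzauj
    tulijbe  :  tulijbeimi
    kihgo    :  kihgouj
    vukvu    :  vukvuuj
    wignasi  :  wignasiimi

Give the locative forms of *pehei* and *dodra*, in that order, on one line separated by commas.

peheiimi, dodrauj

The suffix is conditioned by the last vowel: -imi when the last vowel of the stem is a front vowel (*tulijbe*, *wignasi*); -uj when the last vowel of the stem is a back vowel (*vupuza*, *kihgo*, *vukvu*).
*pehei* — last vowel /i/ (a front vowel) → -imi → *peheiimi*.
*dodra* — last vowel /a/ (a back vowel) → -uj → *dodrauj*.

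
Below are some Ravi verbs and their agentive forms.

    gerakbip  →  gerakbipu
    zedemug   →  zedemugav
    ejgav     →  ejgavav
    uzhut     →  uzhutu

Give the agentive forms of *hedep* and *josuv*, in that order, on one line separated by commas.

The pattern is voicing of the final consonant: -u when the stem ends in a voiceless consonant (*gerakbip*, *uzhut*); -av when the stem ends in a voiced consonant (*zedemug*, *ejgav*).
The final consonant of *hedep* is /p/, which is voiceless, so the suffix is -u, giving *hedepu*.
Since the final consonant of *josuv* is /v/ (voiced), it takes -av, giving *josuvav*.

hedepu, josuvav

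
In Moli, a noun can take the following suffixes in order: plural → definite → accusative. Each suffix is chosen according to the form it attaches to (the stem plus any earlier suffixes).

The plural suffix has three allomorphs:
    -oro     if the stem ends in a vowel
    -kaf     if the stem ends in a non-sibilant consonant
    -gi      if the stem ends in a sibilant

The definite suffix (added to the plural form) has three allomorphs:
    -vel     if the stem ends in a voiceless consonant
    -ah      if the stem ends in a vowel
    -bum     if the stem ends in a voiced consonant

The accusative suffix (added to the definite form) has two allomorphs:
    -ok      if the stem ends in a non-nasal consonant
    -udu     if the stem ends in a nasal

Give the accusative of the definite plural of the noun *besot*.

*besot* — final sound /t/ (a non-sibilant consonant) → -kaf → *besotkaf*.
Since the final sound of the plural form *besotkaf* is /f/ (a voiceless consonant), it takes -vel, giving *besotkafvel*.
Since the final consonant of the definite form *besotkafvel* is /l/ (non-nasal), it takes -ok, giving *besotkafvelok*.

besotkafvelok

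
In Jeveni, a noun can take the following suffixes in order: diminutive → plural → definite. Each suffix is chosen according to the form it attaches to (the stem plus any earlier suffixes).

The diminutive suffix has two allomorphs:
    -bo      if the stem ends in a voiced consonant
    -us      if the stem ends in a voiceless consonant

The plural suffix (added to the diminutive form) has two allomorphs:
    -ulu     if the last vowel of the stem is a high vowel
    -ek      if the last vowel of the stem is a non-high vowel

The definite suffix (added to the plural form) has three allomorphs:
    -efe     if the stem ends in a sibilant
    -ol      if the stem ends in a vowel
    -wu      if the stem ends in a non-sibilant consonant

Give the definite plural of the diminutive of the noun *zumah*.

*zumah*: final consonant = /h/, voiceless → -us → *zumahus*.
The diminutive form *zumahus*: last vowel = /u/, a high vowel → -ulu → *zumahusulu*.
Since the final sound of the plural form *zumahusulu* is /u/ (a vowel), it takes -ol, giving *zumahusuluol*.

zumahusuluol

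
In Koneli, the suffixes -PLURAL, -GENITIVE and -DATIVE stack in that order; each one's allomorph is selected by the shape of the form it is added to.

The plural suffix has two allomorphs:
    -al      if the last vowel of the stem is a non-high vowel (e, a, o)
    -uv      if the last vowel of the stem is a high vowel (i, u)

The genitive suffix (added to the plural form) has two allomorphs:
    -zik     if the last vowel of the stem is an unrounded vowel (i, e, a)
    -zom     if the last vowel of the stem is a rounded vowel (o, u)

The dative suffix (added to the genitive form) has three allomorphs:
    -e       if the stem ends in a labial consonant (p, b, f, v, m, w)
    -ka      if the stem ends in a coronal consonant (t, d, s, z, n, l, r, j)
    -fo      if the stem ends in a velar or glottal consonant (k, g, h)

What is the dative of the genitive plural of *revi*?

reviuvzome

Since the last vowel of *revi* is /i/ (a high vowel), it takes -uv, giving *reviuv*.
The last vowel of the plural form *reviuv* is /u/, which is a rounded vowel, so the genitive suffix is -zom, giving *reviuvzom*.
Since the final consonant of the genitive form *reviuvzom* is /m/ (labial), it takes -e, giving *reviuvzome*.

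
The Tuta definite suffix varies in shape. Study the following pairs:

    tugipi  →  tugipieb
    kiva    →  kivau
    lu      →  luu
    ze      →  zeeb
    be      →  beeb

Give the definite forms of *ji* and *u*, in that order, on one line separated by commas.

Looking at the last vowel of each stem: -eb when the last vowel of the stem is a front vowel (*tugipi*, *ze*, *be*); -u when the last vowel of the stem is a back vowel (*kiva*, *lu*).
The last vowel of *ji* is /i/, which is a front vowel, so the suffix is -eb, giving *jieb*.
The last vowel of *u* is /u/, which is a back vowel, so the suffix is -u, giving *uu*.

jieb, uu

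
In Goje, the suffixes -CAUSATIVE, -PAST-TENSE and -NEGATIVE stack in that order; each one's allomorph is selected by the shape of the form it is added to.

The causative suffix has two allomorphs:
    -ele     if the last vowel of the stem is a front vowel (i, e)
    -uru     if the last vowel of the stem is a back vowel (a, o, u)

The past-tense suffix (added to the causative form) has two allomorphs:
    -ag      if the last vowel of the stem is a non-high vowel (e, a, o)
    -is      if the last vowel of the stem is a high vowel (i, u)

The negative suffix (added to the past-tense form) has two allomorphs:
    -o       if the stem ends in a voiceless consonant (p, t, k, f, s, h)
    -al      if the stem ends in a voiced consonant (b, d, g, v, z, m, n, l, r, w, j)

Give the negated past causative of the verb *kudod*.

kudoduruiso

*kudod* — last vowel /o/ (a back vowel) → -uru → *kudoduru*.
The last vowel of the causative form *kudoduru* is /u/, which is a high vowel, so the past-tense suffix is -is, giving *kudoduruis*.
Since the final consonant of the past-tense form *kudoduruis* is /s/ (voiceless), it takes -o, giving *kudoduruiso*.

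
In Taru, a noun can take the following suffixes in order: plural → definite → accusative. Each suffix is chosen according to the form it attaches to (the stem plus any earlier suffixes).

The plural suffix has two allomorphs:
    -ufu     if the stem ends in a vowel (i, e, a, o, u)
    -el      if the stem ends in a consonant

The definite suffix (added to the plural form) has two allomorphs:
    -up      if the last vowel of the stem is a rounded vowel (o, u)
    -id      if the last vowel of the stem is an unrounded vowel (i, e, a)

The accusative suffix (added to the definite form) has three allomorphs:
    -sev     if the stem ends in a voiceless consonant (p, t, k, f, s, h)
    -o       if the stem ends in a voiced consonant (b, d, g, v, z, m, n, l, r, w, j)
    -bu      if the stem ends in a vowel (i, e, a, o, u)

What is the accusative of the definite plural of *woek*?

woekelido

*woek* — final sound /k/ (a consonant) → -el → *woekel*.
Since the last vowel of the plural form *woekel* is /e/ (an unrounded vowel), it takes -id, giving *woekelid*.
The definite form *woekelid* — final sound /d/ (a voiced consonant) → -o → *woekelido*.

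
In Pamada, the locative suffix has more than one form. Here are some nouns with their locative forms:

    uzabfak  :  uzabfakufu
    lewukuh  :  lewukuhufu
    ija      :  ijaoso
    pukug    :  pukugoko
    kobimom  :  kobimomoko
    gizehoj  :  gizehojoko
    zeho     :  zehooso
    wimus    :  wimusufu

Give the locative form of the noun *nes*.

Looking at the final sound of each stem: -ufu when the stem ends in a voiceless consonant (*uzabfak*, *lewukuh*, *wimus*); -oko when the stem ends in a voiced consonant (*pukug*, *kobimom*, *gizehoj*); -oso when the stem ends in a vowel (*ija*, *zeho*).
Since the final sound of *nes* is /s/ (a voiceless consonant), it takes -ufu, giving *nesufu*.

nesufu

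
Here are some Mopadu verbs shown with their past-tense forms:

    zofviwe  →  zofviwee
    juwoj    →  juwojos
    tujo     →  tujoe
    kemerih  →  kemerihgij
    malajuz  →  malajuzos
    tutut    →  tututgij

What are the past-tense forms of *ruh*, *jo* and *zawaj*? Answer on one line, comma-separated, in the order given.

The pattern is voicing of the final sound: -gij when the stem ends in a voiceless consonant (*kemerih*, *tutut*); -os when the stem ends in a voiced consonant (*juwoj*, *malajuz*); -e when the stem ends in a vowel (*zofviwe*, *tujo*).
The final sound of *ruh* is /h/, which is a voiceless consonant, so the suffix is -gij, giving *ruhgij*.
*jo*: final sound = /o/, a vowel → -e → *joe*.
The final sound of *zawaj* is /j/, which is a voiced consonant, so the suffix is -os, giving *zawajos*.

ruhgij, joe, zawajos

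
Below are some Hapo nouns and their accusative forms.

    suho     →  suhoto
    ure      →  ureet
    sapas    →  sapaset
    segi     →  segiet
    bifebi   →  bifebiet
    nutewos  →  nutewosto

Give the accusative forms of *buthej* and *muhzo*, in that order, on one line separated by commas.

buthejet, muhzoto

The suffix is conditioned by the last vowel: -to when the last vowel of the stem is a rounded vowel (*suho*, *nutewos*); -et when the last vowel of the stem is an unrounded vowel (*ure*, *sapas*, *segi*, *bifebi*).
The last vowel of *buthej* is /e/, which is an unrounded vowel, so the suffix is -et, giving *buthejet*.
Since the last vowel of *muhzo* is /o/ (a rounded vowel), it takes -to, giving *muhzoto*.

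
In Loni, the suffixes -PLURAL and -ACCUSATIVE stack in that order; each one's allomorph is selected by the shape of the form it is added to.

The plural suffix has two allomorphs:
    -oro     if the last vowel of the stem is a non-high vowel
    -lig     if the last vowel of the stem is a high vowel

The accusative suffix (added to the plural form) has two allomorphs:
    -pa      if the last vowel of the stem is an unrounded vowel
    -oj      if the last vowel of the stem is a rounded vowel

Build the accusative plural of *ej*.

ejorooj

The last vowel of *ej* is /e/, which is a non-high vowel, so the plural suffix is -oro, giving *ejoro*.
The plural form *ejoro*: last vowel = /o/, a rounded vowel → -oj → *ejorooj*.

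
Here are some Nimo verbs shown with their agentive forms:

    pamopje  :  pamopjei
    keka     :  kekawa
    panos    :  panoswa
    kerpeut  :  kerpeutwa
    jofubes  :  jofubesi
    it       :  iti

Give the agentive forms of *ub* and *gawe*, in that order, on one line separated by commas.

ubwa, gawei

The alternation tracks the last vowel of the stem — -i when the last vowel of the stem is a front vowel (*pamopje*, *jofubes*, *it*); -wa when the last vowel of the stem is a back vowel (*keka*, *panos*, *kerpeut*).
Since the last vowel of *ub* is /u/ (a back vowel), it takes -wa, giving *ubwa*.
*gawe*: last vowel = /e/, a front vowel → -i → *gawei*.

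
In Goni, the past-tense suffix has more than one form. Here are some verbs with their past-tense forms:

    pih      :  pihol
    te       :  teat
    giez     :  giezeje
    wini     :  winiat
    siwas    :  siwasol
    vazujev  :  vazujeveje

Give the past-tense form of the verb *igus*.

igusol

Looking at the final sound of each stem: -ol when the stem ends in a voiceless consonant (*pih*, *siwas*); -eje when the stem ends in a voiced consonant (*giez*, *vazujev*); -at when the stem ends in a vowel (*te*, *wini*).
*igus* — final sound /s/ (a voiceless consonant) → -ol → *igusol*.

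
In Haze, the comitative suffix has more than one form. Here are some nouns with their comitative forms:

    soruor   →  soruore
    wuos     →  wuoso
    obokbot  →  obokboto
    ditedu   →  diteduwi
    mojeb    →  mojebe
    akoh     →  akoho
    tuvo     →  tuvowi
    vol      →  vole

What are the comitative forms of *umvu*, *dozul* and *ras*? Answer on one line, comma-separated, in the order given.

umvuwi, dozule, raso

Looking at the final sound of each stem: -o when the stem ends in a voiceless consonant (*wuos*, *obokbot*, *akoh*); -e when the stem ends in a voiced consonant (*soruor*, *mojeb*, *vol*); -wi when the stem ends in a vowel (*ditedu*, *tuvo*).
Since the final sound of *umvu* is /u/ (a vowel), it takes -wi, giving *umvuwi*.
The final sound of *dozul* is /l/, which is a voiced consonant, so the suffix is -e, giving *dozule*.
*ras*: final sound = /s/, a voiceless consonant → -o → *raso*.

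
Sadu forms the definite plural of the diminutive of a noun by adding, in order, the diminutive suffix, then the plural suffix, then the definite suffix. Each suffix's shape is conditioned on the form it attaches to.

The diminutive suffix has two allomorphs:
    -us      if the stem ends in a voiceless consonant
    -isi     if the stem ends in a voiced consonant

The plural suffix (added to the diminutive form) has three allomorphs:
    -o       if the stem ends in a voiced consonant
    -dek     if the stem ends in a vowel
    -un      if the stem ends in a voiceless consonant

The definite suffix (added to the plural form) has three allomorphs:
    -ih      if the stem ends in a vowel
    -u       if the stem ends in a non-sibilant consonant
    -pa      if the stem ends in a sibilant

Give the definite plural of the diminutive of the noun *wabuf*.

The final consonant of *wabuf* is /f/, which is voiceless, so the diminutive suffix is -us, giving *wabufus*.
The diminutive form *wabufus*: final sound = /s/, a voiceless consonant → -un → *wabufusun*.
Since the final sound of the plural form *wabufusun* is /n/ (a non-sibilant consonant), it takes -u, giving *wabufusunu*.

wabufusunu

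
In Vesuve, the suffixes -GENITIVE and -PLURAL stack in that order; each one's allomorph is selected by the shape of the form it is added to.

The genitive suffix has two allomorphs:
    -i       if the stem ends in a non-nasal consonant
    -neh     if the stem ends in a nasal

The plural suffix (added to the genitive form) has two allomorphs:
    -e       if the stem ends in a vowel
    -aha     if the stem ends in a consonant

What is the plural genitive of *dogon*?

dogonnehaha

The final consonant of *dogon* is /n/, which is a nasal, so the genitive suffix is -neh, giving *dogonneh*.
The final sound of the genitive form *dogonneh* is /h/, which is a consonant, so the plural suffix is -aha, giving *dogonnehaha*.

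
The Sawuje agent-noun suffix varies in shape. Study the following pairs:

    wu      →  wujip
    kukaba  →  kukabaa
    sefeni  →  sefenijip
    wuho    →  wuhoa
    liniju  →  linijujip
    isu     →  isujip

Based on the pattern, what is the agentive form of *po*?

The suffix is conditioned by the last vowel: -jip when the last vowel of the stem is a high vowel (*wu*, *sefeni*, *liniju*, *isu*); -a when the last vowel of the stem is a non-high vowel (*kukaba*, *wuho*).
*po* — last vowel /o/ (a non-high vowel) → -a → *poa*.

poa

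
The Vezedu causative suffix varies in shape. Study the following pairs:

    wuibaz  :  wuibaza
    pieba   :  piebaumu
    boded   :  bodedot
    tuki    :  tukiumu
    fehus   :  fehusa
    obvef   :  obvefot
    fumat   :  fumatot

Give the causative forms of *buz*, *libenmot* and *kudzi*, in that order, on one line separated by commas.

buza, libenmotot, kudziumu

The pattern is sibilance of the final sound: -a when the stem ends in a sibilant (*wuibaz*, *fehus*); -ot when the stem ends in a non-sibilant consonant (*boded*, *obvef*, *fumat*); -umu when the stem ends in a vowel (*pieba*, *tuki*).
*buz*: final sound = /z/, a sibilant → -a → *buza*.
Since the final sound of *libenmot* is /t/ (a non-sibilant consonant), it takes -ot, giving *libenmotot*.
*kudzi*: final sound = /i/, a vowel → -umu → *kudziumu*.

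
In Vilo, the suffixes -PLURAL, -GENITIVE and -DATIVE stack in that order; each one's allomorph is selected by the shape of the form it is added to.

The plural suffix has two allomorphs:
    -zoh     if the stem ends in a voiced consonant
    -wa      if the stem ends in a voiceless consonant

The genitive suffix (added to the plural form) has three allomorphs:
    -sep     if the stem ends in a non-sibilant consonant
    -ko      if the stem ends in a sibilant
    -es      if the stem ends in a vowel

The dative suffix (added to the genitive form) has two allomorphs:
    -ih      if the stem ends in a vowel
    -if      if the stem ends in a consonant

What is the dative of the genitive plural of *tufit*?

*tufit*: final consonant = /t/, voiceless → -wa → *tufitwa*.
The final sound of the plural form *tufitwa* is /a/, which is a vowel, so the genitive suffix is -es, giving *tufitwaes*.
The genitive form *tufitwaes*: final sound = /s/, a consonant → -if → *tufitwaesif*.

tufitwaesif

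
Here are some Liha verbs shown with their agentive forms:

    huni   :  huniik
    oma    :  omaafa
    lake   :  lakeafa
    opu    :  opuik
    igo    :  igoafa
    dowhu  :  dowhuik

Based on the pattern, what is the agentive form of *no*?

The suffix is conditioned by the last vowel: -ik when the last vowel of the stem is a high vowel (*huni*, *opu*, *dowhu*); -afa when the last vowel of the stem is a non-high vowel (*oma*, *lake*, *igo*).
*no* — last vowel /o/ (a non-high vowel) → -afa → *noafa*.

noafa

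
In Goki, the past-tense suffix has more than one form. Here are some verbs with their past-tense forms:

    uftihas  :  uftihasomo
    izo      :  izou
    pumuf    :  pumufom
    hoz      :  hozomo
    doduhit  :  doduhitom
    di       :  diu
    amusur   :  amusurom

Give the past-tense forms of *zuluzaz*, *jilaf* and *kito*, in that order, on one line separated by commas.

The alternation tracks the final sound of the stem — -omo when the stem ends in a sibilant (*uftihas*, *hoz*); -om when the stem ends in a non-sibilant consonant (*pumuf*, *doduhit*, *amusur*); -u when the stem ends in a vowel (*izo*, *di*).
*zuluzaz*: final sound = /z/, a sibilant → -omo → *zuluzazomo*.
Since the final sound of *jilaf* is /f/ (a non-sibilant consonant), it takes -om, giving *jilafom*.
*kito*: final sound = /o/, a vowel → -u → *kitou*.

zuluzazomo, jilafom, kitou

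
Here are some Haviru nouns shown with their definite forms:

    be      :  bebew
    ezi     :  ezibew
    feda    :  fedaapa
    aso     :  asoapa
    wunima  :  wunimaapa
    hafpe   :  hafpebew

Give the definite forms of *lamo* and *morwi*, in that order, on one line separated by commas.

The alternation tracks the last vowel of the stem — -bew when the last vowel of the stem is a front vowel (*be*, *ezi*, *hafpe*); -apa when the last vowel of the stem is a back vowel (*feda*, *aso*, *wunima*).
*lamo* — last vowel /o/ (a back vowel) → -apa → *lamoapa*.
The last vowel of *morwi* is /i/, which is a front vowel, so the suffix is -bew, giving *morwibew*.

lamoapa, morwibew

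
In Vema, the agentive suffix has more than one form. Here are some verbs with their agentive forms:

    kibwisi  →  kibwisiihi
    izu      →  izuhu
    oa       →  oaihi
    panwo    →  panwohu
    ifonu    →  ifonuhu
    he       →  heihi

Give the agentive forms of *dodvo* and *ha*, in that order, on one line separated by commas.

Looking at the last vowel of each stem: -hu when the last vowel of the stem is a rounded vowel (*izu*, *panwo*, *ifonu*); -ihi when the last vowel of the stem is an unrounded vowel (*kibwisi*, *oa*, *he*).
*dodvo* — last vowel /o/ (a rounded vowel) → -hu → *dodvohu*.
The last vowel of *ha* is /a/, which is an unrounded vowel, so the suffix is -ihi, giving *haihi*.

dodvohu, haihi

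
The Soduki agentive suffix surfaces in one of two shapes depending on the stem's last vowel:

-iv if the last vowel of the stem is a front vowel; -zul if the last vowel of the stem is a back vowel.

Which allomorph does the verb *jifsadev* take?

Since the last vowel of *jifsadev* is /e/ (a front vowel), it takes -iv.

-iv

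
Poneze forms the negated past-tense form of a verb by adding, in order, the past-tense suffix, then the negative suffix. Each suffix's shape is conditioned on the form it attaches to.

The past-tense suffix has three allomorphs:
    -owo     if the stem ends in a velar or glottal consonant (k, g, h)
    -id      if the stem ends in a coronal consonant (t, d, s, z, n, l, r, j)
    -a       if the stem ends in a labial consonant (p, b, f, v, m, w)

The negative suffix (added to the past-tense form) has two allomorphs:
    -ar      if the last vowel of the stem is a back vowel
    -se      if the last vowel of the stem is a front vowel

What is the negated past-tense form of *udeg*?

udegowoar

Since the final consonant of *udeg* is /g/ (velar/glottal), it takes -owo, giving *udegowo*.
The last vowel of the past-tense form *udegowo* is /o/, which is a back vowel, so the negative suffix is -ar, giving *udegowoar*.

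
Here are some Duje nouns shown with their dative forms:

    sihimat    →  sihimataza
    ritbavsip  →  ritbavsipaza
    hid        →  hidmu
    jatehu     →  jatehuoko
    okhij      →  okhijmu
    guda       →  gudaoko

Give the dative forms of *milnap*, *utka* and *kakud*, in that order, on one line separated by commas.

milnapaza, utkaoko, kakudmu

The suffix is conditioned by the final sound: -aza when the stem ends in a voiceless consonant (*sihimat*, *ritbavsip*); -mu when the stem ends in a voiced consonant (*hid*, *okhij*); -oko when the stem ends in a vowel (*jatehu*, *guda*).
*milnap*: final sound = /p/, a voiceless consonant → -aza → *milnapaza*.
*utka* — final sound /a/ (a vowel) → -oko → *utkaoko*.
*kakud* — final sound /d/ (a voiced consonant) → -mu → *kakudmu*.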